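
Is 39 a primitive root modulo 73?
Yes

To verify, check if 39^(72/q) ≢ 1 (mod 73) for each prime divisor q of 72
Divisors of 72 = 72: [1, 2, 3, 4, 6, 8, 9, 12, 18, 24, 36, 72]
  39^(72/2) = 39^36 ≡ 72 (mod 73)
  39^(72/3) = 39^24 ≡ 64 (mod 73)
Conclusion: 39 is a primitive root modulo 73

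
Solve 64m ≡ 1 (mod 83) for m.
64^(-1) ≡ 48 (mod 83). Verification: 64 × 48 = 3072 ≡ 1 (mod 83)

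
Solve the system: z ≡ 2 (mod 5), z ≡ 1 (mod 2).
M = 5 × 2 = 10. M₁ = 2, y₁ ≡ 3 (mod 5). M₂ = 5, y₂ ≡ 1 (mod 2). z = 2×2×3 + 1×5×1 ≡ 7 (mod 10)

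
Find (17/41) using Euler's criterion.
(17/41) = 17^{20} mod 41 = -1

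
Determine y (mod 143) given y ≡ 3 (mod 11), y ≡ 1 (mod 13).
14

Using the Chinese Remainder Theorem:
M = product of moduli = 143
For equation 1: M_1 = 13, 13 ≡ 2 (mod 11), inverse of 13 mod 11 is 6 (check: 2 × 6 = 12 ≡ 1 (mod 11))
For equation 2: M_2 = 11, 11 ≡ 11 (mod 13), inverse of 11 mod 13 is 6 (check: 11 × 6 = 66 ≡ 1 (mod 13))
Combine: y ≡ Σ r_i×M_i×(M_i⁻¹ mod m_i) = 3×13×6 + 1×11×6 = 234 + 66 = 300
300 mod 143 = 14
y ≡ 14 (mod 143)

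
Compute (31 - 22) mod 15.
9

(31 - 22) = 9
9 mod 15 = 9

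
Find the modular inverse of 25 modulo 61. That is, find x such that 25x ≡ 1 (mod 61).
22

Using Extended Euclidean Algorithm:
gcd(25, 61) = 1
Bezout coefficients: 25 × 22 + 61 × -9 = 1
So 25 × 22 ≡ 1 (mod 61)
The inverse is 22 mod 61 = 22
Verification: 25 × 22 = 550 = 9 × 61 + 1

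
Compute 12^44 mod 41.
Using Fermat: 12^{40} ≡ 1 (mod 41). 44 ≡ 4 (mod 40). So 12^{44} ≡ 12^{4} ≡ 31 (mod 41)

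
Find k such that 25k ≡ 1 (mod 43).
25^(-1) ≡ 31 (mod 43). Verification: 25 × 31 = 775 ≡ 1 (mod 43)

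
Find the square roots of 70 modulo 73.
The square roots of 70 mod 73 are 17 and 56. Verify: 17² = 289 ≡ 70 (mod 73)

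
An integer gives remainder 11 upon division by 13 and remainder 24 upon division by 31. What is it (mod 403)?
M = 13 × 31 = 403. M₁ = 31, y₁ ≡ 8 (mod 13). M₂ = 13, y₂ ≡ 12 (mod 31). k = 11×31×8 + 24×13×12 ≡ 24 (mod 403). The smallest positive such number is 24.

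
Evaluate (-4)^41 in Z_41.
Using Fermat: (-4)^{40} ≡ 1 (mod 41). 41 ≡ 1 (mod 40). So (-4)^{41} ≡ (-4)^{1} ≡ 37 (mod 41)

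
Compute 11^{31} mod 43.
41

Using successive squaring:
Binary expansion of 31: 11111
Powers of 11 mod 43 (each is the square of the previous):
  11^1 ≡ 11 (mod 43)
  11^2 ≡ 11² = 121 ≡ 35 (mod 43)
  11^4 ≡ 35² = 1225 ≡ 21 (mod 43)
  11^8 ≡ 21² = 441 ≡ 11 (mod 43)
  11^16 ≡ 11² = 121 ≡ 35 (mod 43)
31 = 16 + 8 + 4 + 2 + 1, so 11^31 = 11^16 × 11^8 × 11^4 × 11^2 × 11^1 ≡ 35 × 11 × 21 × 35 × 11 (mod 43)
Multiplying step by step:
  35 × 11 = 385 ≡ 41 (mod 43)
  41 × 21 = 861 ≡ 1 (mod 43)
  1 × 35 = 35 ≡ 35 (mod 43)
  35 × 11 = 385 ≡ 41 (mod 43)
Result: 11^31 ≡ 41 (mod 43)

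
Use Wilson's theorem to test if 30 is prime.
(29)! mod 30 = 0. Since 0 ≢ -1 (mod 30), 30 is not prime.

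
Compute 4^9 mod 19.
9 = 8 + 1 (binary 1001). Repeated squaring mod 19: 4^1 ≡ 4; 4^2 ≡ 4² = 16 ≡ 16; 4^4 ≡ 16² = 256 ≡ 9; 4^8 ≡ 9² = 81 ≡ 5. Multiply: 4^9 = 4^8 × 4^1 ≡ 5 × 4 (mod 19): 5 × 4 = 20 ≡ 1. So 4^9 ≡ 1 (mod 19).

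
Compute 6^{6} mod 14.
8

Using successive squaring:
Binary expansion of 6: 110
Powers of 6 mod 14 (each is the square of the previous):
  6^1 ≡ 6 (mod 14)
  6^2 ≡ 6² = 36 ≡ 8 (mod 14)
  6^4 ≡ 8² = 64 ≡ 8 (mod 14)
6 = 4 + 2, so 6^6 = 6^4 × 6^2 ≡ 8 × 8 (mod 14)
Multiplying step by step:
  8 × 8 = 64 ≡ 8 (mod 14)
Result: 6^6 ≡ 8 (mod 14)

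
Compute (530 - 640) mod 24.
10

(530 - 640) = -110
-110 mod 24 = 10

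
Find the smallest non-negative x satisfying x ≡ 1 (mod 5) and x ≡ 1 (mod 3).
M = 5 × 3 = 15. M₁ = 3, y₁ ≡ 2 (mod 5). M₂ = 5, y₂ ≡ 2 (mod 3). x = 1×3×2 + 1×5×2 ≡ 1 (mod 15)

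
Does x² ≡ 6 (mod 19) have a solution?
By Euler's criterion: 6^{9} ≡ 1 (mod 19). Since this equals 1, 6 is a QR.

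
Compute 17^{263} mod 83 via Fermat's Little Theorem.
69

By Fermat's Little Theorem, a^(p-1) ≡ 1 (mod p) for prime p and gcd(a, p) = 1
Here p = 83, so 17^82 ≡ 1 (mod 83)
We can reduce the exponent: 263 mod 82 = 17
So 17^263 ≡ 17^17 (mod 83)
Computing: 17^17 mod 83 = 69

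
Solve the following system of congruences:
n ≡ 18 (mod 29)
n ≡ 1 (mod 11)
221

Using the Chinese Remainder Theorem:
M = product of moduli = 319
For equation 1: M_1 = 11, 11 ≡ 11 (mod 29), inverse of 11 mod 29 is 8 (check: 11 × 8 = 88 ≡ 1 (mod 29))
For equation 2: M_2 = 29, 29 ≡ 7 (mod 11), inverse of 29 mod 11 is 8 (check: 7 × 8 = 56 ≡ 1 (mod 11))
Combine: n ≡ Σ r_i×M_i×(M_i⁻¹ mod m_i) = 18×11×8 + 1×29×8 = 1584 + 232 = 1816
1816 mod 319 = 221
n ≡ 221 (mod 319)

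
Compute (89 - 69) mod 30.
20

(89 - 69) = 20
20 mod 30 = 20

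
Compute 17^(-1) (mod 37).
24

Using Extended Euclidean Algorithm:
gcd(17, 37) = 1
Bezout coefficients: 17 × -13 + 37 × 6 = 1
So 17 × -13 ≡ 1 (mod 37)
The inverse is -13 mod 37 = 24
Verification: 17 × 24 = 408 = 11 × 37 + 1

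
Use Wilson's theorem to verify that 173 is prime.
(172)! mod 173 = 172. Since this equals -1 (mod 173), Wilson confirms 173 is prime.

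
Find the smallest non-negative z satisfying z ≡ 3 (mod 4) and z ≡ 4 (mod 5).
M = 4 × 5 = 20. M₁ = 5, y₁ ≡ 1 (mod 4). M₂ = 4, y₂ ≡ 4 (mod 5). z = 3×5×1 + 4×4×4 ≡ 19 (mod 20)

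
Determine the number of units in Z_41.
40

Prime factorization: 41 = 41
Using the formula φ(n) = n × Π(1 - 1/p) for each prime factor p:
φ(41) = 41 × (1 - 1/41)
φ(41) = 40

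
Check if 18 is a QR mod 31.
By Euler's criterion: 18^{15} ≡ 1 (mod 31). Since this equals 1, 18 is a QR.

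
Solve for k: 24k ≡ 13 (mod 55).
12

Since gcd(24, 55) = 1 divides 13, a solution exists.
Multiply both sides by the inverse of 24 mod 55:
  24^(-1) mod 55 = 39
  x ≡ 39 × 13 ≡ 507 ≡ 12 (mod 55)
Verification: 24 × 12 = 288 = 5 × 55 + 13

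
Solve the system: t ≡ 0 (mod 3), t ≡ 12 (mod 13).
M = 3 × 13 = 39. M₁ = 13, y₁ ≡ 1 (mod 3). M₂ = 3, y₂ ≡ 9 (mod 13). t = 0×13×1 + 12×3×9 ≡ 12 (mod 39)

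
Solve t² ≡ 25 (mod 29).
The square roots of 25 mod 29 are 24 and 5. Verify: 24² = 576 ≡ 25 (mod 29)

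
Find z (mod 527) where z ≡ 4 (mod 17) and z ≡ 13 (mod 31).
M = 17 × 31 = 527. M₁ = 31, y₁ ≡ 11 (mod 17). M₂ = 17, y₂ ≡ 11 (mod 31). z = 4×31×11 + 13×17×11 ≡ 106 (mod 527)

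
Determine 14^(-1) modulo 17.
14^(-1) ≡ 11 (mod 17). Verification: 14 × 11 = 154 ≡ 1 (mod 17)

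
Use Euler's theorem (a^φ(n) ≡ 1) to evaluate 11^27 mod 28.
By Euler: 11^{12} ≡ 1 (mod 28) since gcd(11, 28) = 1. 27 = 2×12 + 3. So 11^{27} ≡ 11^{3} ≡ 15 (mod 28)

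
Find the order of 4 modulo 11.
Powers of 4 mod 11: 4^1≡4, 4^2≡5, 4^3≡9, 4^4≡3, 4^5≡1. Order = 5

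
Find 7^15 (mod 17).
Using repeated squaring. 15 = 8 + 4 + 2 + 1 (binary 1111). Repeated squaring mod 17: 7^1 ≡ 7; 7^2 ≡ 7² = 49 ≡ 15; 7^4 ≡ 15² = 225 ≡ 4; 7^8 ≡ 4² = 16 ≡ 16. Multiply: 7^15 = 7^8 × 7^4 × 7^2 × 7^1 ≡ 16 × 4 × 15 × 7 (mod 17): 16 × 4 = 64 ≡ 13; 13 × 15 = 195 ≡ 8; 8 × 7 = 56 ≡ 5. So 7^15 ≡ 5 (mod 17).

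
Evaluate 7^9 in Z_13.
9 = 8 + 1 (binary 1001). Repeated squaring mod 13: 7^1 ≡ 7; 7^2 ≡ 7² = 49 ≡ 10; 7^4 ≡ 10² = 100 ≡ 9; 7^8 ≡ 9² = 81 ≡ 3. Multiply: 7^9 = 7^8 × 7^1 ≡ 3 × 7 (mod 13): 3 × 7 = 21 ≡ 8. So 7^9 ≡ 8 (mod 13).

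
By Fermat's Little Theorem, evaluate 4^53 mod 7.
By Fermat: 4^{6} ≡ 1 (mod 7). 53 = 8×6 + 5. So 4^{53} ≡ 4^{5} ≡ 2 (mod 7)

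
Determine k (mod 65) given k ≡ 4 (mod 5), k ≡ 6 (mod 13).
19

Using the Chinese Remainder Theorem:
M = product of moduli = 65
For equation 1: M_1 = 13, 13 ≡ 3 (mod 5), inverse of 13 mod 5 is 2 (check: 3 × 2 = 6 ≡ 1 (mod 5))
For equation 2: M_2 = 5, 5 ≡ 5 (mod 13), inverse of 5 mod 13 is 8 (check: 5 × 8 = 40 ≡ 1 (mod 13))
Combine: k ≡ Σ r_i×M_i×(M_i⁻¹ mod m_i) = 4×13×2 + 6×5×8 = 104 + 240 = 344
344 mod 65 = 19
k ≡ 19 (mod 65)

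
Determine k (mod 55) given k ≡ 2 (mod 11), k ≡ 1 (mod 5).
46

Using the Chinese Remainder Theorem:
M = product of moduli = 55
For equation 1: M_1 = 5, 5 ≡ 5 (mod 11), inverse of 5 mod 11 is 9 (check: 5 × 9 = 45 ≡ 1 (mod 11))
For equation 2: M_2 = 11, 11 ≡ 1 (mod 5), inverse of 11 mod 5 is 1 (check: 1 × 1 = 1 ≡ 1 (mod 5))
Combine: k ≡ Σ r_i×M_i×(M_i⁻¹ mod m_i) = 2×5×9 + 1×11×1 = 90 + 11 = 101
101 mod 55 = 46
k ≡ 46 (mod 55)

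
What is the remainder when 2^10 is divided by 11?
10 = 8 + 2 (binary 1010). Repeated squaring mod 11: 2^1 ≡ 2; 2^2 ≡ 2² = 4 ≡ 4; 2^4 ≡ 4² = 16 ≡ 5; 2^8 ≡ 5² = 25 ≡ 3. Multiply: 2^10 = 2^8 × 2^2 ≡ 3 × 4 (mod 11): 3 × 4 = 12 ≡ 1. So 2^10 ≡ 1 (mod 11).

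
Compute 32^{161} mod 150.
32

Using successive squaring:
Binary expansion of 161: 10100001
Powers of 32 mod 150 (each is the square of the previous):
  32^1 ≡ 32 (mod 150)
  32^2 ≡ 32² = 1024 ≡ 124 (mod 150)
  32^4 ≡ 124² = 15376 ≡ 76 (mod 150)
  32^8 ≡ 76² = 5776 ≡ 76 (mod 150)
  32^16 ≡ 76² = 5776 ≡ 76 (mod 150)
  32^32 ≡ 76² = 5776 ≡ 76 (mod 150)
  32^64 ≡ 76² = 5776 ≡ 76 (mod 150)
  32^128 ≡ 76² = 5776 ≡ 76 (mod 150)
161 = 128 + 32 + 1, so 32^161 = 32^128 × 32^32 × 32^1 ≡ 76 × 76 × 32 (mod 150)
Multiplying step by step:
  76 × 76 = 5776 ≡ 76 (mod 150)
  76 × 32 = 2432 ≡ 32 (mod 150)
Result: 32^161 ≡ 32 (mod 150)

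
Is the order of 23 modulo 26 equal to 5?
No, the actual order is 6, not 5.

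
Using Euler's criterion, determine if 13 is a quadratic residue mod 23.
By Euler's criterion: 13^{11} ≡ 1 (mod 23). Since this equals 1, 13 is a QR.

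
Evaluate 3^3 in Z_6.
3 = 2 + 1 (binary 11). Repeated squaring mod 6: 3^1 ≡ 3; 3^2 ≡ 3² = 9 ≡ 3. Multiply: 3^3 = 3^2 × 3^1 ≡ 3 × 3 (mod 6): 3 × 3 = 9 ≡ 3. So 3^3 ≡ 3 (mod 6).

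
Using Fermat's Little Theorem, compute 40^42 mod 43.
By Fermat's Little Theorem, 40^{42} ≡ 1 (mod 43) since 43 is prime and gcd(40, 43) = 1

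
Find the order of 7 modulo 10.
Powers of 7 mod 10: 7^1≡7, 7^2≡9, 7^3≡3, 7^4≡1. Order = 4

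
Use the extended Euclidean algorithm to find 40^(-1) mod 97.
Extended GCD: 40(17) + 97(-7) = 1. So 40^(-1) ≡ 17 ≡ 17 (mod 97). Verify: 40 × 17 = 680 ≡ 1 (mod 97)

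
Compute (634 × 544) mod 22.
2

(634 × 544) = 344896
344896 mod 22 = 2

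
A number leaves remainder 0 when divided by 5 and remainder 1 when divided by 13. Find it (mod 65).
M = 5 × 13 = 65. M₁ = 13, y₁ ≡ 2 (mod 5). M₂ = 5, y₂ ≡ 8 (mod 13). n = 0×13×2 + 1×5×8 ≡ 40 (mod 65)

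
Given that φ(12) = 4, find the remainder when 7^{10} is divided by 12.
By Euler: 7^{4} ≡ 1 (mod 12) since gcd(7, 12) = 1. 10 = 2×4 + 2. So 7^{10} ≡ 7^{2} ≡ 1 (mod 12)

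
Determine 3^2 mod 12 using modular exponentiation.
2 = 2 (binary 10). Repeated squaring mod 12: 3^1 ≡ 3; 3^2 ≡ 3² = 9 ≡ 9. So 3^2 ≡ 9 (mod 12).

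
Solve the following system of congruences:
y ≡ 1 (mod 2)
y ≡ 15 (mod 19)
15

Using the Chinese Remainder Theorem:
M = product of moduli = 38
For equation 1: M_1 = 19, 19 ≡ 1 (mod 2), inverse of 19 mod 2 is 1 (check: 1 × 1 = 1 ≡ 1 (mod 2))
For equation 2: M_2 = 2, 2 ≡ 2 (mod 19), inverse of 2 mod 19 is 10 (check: 2 × 10 = 20 ≡ 1 (mod 19))
Combine: y ≡ Σ r_i×M_i×(M_i⁻¹ mod m_i) = 1×19×1 + 15×2×10 = 19 + 300 = 319
319 mod 38 = 15
y ≡ 15 (mod 38)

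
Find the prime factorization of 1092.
2^2 × 3 × 7 × 13

Divide by primes starting from smallest:
1092 ÷ 2 = 546
546 ÷ 2 = 273
273 ÷ 3 = 91
91 ÷ 7 = 13
13 ÷ 13 = 1

1092 = 2^2 × 3 × 7 × 13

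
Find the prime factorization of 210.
2 × 3 × 5 × 7

Divide by primes starting from smallest:
210 ÷ 2 = 105
105 ÷ 3 = 35
35 ÷ 5 = 7
7 ÷ 7 = 1

210 = 2 × 3 × 5 × 7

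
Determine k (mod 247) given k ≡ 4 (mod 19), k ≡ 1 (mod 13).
118

Using the Chinese Remainder Theorem:
M = product of moduli = 247
For equation 1: M_1 = 13, 13 ≡ 13 (mod 19), inverse of 13 mod 19 is 3 (check: 13 × 3 = 39 ≡ 1 (mod 19))
For equation 2: M_2 = 19, 19 ≡ 6 (mod 13), inverse of 19 mod 13 is 11 (check: 6 × 11 = 66 ≡ 1 (mod 13))
Combine: k ≡ Σ r_i×M_i×(M_i⁻¹ mod m_i) = 4×13×3 + 1×19×11 = 156 + 209 = 365
365 mod 247 = 118
k ≡ 118 (mod 247)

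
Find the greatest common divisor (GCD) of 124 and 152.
4

Using the Euclidean algorithm:
124 = 0 × 152 + 124
152 = 1 × 124 + 28
124 = 4 × 28 + 12
28 = 2 × 12 + 4
12 = 3 × 4 + 0

GCD(124, 152) = 4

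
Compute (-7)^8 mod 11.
(-7) ≡ 4 (mod 11). 8 = 8 (binary 1000). Repeated squaring mod 11: 4^1 ≡ 4; 4^2 ≡ 4² = 16 ≡ 5; 4^4 ≡ 5² = 25 ≡ 3; 4^8 ≡ 3² = 9 ≡ 9. So (-7)^8 ≡ 9 (mod 11).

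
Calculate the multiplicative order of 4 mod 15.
Powers of 4 mod 15: 4^1≡4, 4^2≡1. Order = 2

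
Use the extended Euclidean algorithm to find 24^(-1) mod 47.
Extended GCD: 24(2) + 47(-1) = 1. So 24^(-1) ≡ 2 ≡ 2 (mod 47). Verify: 24 × 2 = 48 ≡ 1 (mod 47)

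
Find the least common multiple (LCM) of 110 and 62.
3410

First find GCD(110, 62) using the Euclidean algorithm:
110 = 1 × 62 + 48
62 = 1 × 48 + 14
48 = 3 × 14 + 6
14 = 2 × 6 + 2
6 = 3 × 2 + 0
GCD(110, 62) = 2

LCM formula: LCM(a, b) = (a × b) / GCD(a, b)
LCM(110, 62) = (110 × 62) / 2
LCM(110, 62) = 6820 / 2
LCM(110, 62) = 3410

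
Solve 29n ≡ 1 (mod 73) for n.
29^(-1) ≡ 68 (mod 73). Verification: 29 × 68 = 1972 ≡ 1 (mod 73)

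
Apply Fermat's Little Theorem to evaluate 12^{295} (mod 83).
30

By Fermat's Little Theorem, a^(p-1) ≡ 1 (mod p) for prime p and gcd(a, p) = 1
Here p = 83, so 12^82 ≡ 1 (mod 83)
We can reduce the exponent: 295 mod 82 = 49
So 12^295 ≡ 12^49 (mod 83)
Computing: 12^49 mod 83 = 30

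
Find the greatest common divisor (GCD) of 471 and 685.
1

Using the Euclidean algorithm:
471 = 0 × 685 + 471
685 = 1 × 471 + 214
471 = 2 × 214 + 43
214 = 4 × 43 + 42
43 = 1 × 42 + 1
42 = 42 × 1 + 0

GCD(471, 685) = 1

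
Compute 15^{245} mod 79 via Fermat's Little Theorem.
33

By Fermat's Little Theorem, a^(p-1) ≡ 1 (mod p) for prime p and gcd(a, p) = 1
Here p = 79, so 15^78 ≡ 1 (mod 79)
We can reduce the exponent: 245 mod 78 = 11
So 15^245 ≡ 15^11 (mod 79)
Computing: 15^11 mod 79 = 33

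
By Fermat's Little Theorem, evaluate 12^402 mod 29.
By Fermat: 12^{28} ≡ 1 (mod 29). 402 ≡ 10 (mod 28). So 12^{402} ≡ 12^{10} ≡ 28 (mod 29)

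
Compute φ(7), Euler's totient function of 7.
6

Prime factorization: 7 = 7
Using the formula φ(n) = n × Π(1 - 1/p) for each prime factor p:
φ(7) = 7 × (1 - 1/7)
φ(7) = 6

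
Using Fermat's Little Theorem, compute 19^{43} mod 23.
17

By Fermat's Little Theorem, a^(p-1) ≡ 1 (mod p) for prime p and gcd(a, p) = 1
Here p = 23, so 19^22 ≡ 1 (mod 23)
We can reduce the exponent: 43 mod 22 = 21
So 19^43 ≡ 19^21 (mod 23)
Computing: 19^21 mod 23 = 17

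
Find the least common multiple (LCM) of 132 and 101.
13332

First find GCD(132, 101) using the Euclidean algorithm:
132 = 1 × 101 + 31
101 = 3 × 31 + 8
31 = 3 × 8 + 7
8 = 1 × 7 + 1
7 = 7 × 1 + 0
GCD(132, 101) = 1

LCM formula: LCM(a, b) = (a × b) / GCD(a, b)
LCM(132, 101) = (132 × 101) / 1
LCM(132, 101) = 13332 / 1
LCM(132, 101) = 13332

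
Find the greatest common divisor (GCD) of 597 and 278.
1

Using the Euclidean algorithm:
597 = 2 × 278 + 41
278 = 6 × 41 + 32
41 = 1 × 32 + 9
32 = 3 × 9 + 5
9 = 1 × 5 + 4
5 = 1 × 4 + 1
4 = 4 × 1 + 0

GCD(597, 278) = 1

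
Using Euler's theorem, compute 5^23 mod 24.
By Euler: 5^{8} ≡ 1 (mod 24) since gcd(5, 24) = 1. 23 = 2×8 + 7. So 5^{23} ≡ 5^{7} ≡ 5 (mod 24)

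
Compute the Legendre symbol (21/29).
(21/29) = 21^{14} mod 29 = -1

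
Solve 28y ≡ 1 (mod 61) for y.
24

Using Extended Euclidean Algorithm:
gcd(28, 61) = 1
Bezout coefficients: 28 × 24 + 61 × -11 = 1
So 28 × 24 ≡ 1 (mod 61)
The inverse is 24 mod 61 = 24
Verification: 28 × 24 = 672 = 11 × 61 + 1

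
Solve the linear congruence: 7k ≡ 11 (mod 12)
5

Since gcd(7, 12) = 1 divides 11, a solution exists.
Multiply both sides by the inverse of 7 mod 12:
  7^(-1) mod 12 = 7
  x ≡ 7 × 11 ≡ 77 ≡ 5 (mod 12)
Verification: 7 × 5 = 35 = 2 × 12 + 11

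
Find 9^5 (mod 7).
9 ≡ 2 (mod 7). 5 = 4 + 1 (binary 101). Repeated squaring mod 7: 2^1 ≡ 2; 2^2 ≡ 2² = 4 ≡ 4; 2^4 ≡ 4² = 16 ≡ 2. Multiply: 9^5 ≡ 2^4 × 2^1 ≡ 2 × 2 (mod 7): 2 × 2 = 4 ≡ 4. So 9^5 ≡ 4 (mod 7).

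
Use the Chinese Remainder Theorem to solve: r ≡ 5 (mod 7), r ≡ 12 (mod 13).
M = 7 × 13 = 91. M₁ = 13, y₁ ≡ 6 (mod 7). M₂ = 7, y₂ ≡ 2 (mod 13). r = 5×13×6 + 12×7×2 ≡ 12 (mod 91)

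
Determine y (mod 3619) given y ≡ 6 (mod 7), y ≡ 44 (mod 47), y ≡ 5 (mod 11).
3569

Using the Chinese Remainder Theorem:
M = product of moduli = 3619
For equation 1: M_1 = 517, 517 ≡ 6 (mod 7), inverse of 517 mod 7 is 6 (check: 6 × 6 = 36 ≡ 1 (mod 7))
For equation 2: M_2 = 77, 77 ≡ 30 (mod 47), inverse of 77 mod 47 is 11 (check: 30 × 11 = 330 ≡ 1 (mod 47))
For equation 3: M_3 = 329, 329 ≡ 10 (mod 11), inverse of 329 mod 11 is 10 (check: 10 × 10 = 100 ≡ 1 (mod 11))
Combine: y ≡ Σ r_i×M_i×(M_i⁻¹ mod m_i) = 6×517×6 + 44×77×11 + 5×329×10 = 18612 + 37268 + 16450 = 72330
72330 mod 3619 = 3569
y ≡ 3569 (mod 3619)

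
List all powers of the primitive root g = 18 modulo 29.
g^1, g^2, ..., g^{28} mod 29: {18, 5, 3, 25, 15, 9, 17, 16, 27, 22, 19, 23, 8, 28, 11, 24, 26, 4, 14, 20, 12, 13, 2, 7, 10, 6, 21, 1}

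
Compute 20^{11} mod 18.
14

Using successive squaring:
Binary expansion of 11: 1011
Powers of 20 mod 18 (each is the square of the previous):
  20^1 ≡ 2 (mod 18)
  20^2 ≡ 2² = 4 ≡ 4 (mod 18)
  20^4 ≡ 4² = 16 ≡ 16 (mod 18)
  20^8 ≡ 16² = 256 ≡ 4 (mod 18)
11 = 8 + 2 + 1, so 20^11 = 20^8 × 20^2 × 20^1 ≡ 4 × 4 × 2 (mod 18)
Multiplying step by step:
  4 × 4 = 16 ≡ 16 (mod 18)
  16 × 2 = 32 ≡ 14 (mod 18)
Result: 20^11 ≡ 14 (mod 18)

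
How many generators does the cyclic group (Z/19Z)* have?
6

The number of primitive roots modulo p is φ(p-1) = φ(18)
φ(18) = 6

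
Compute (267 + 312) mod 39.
33

(267 + 312) = 579
579 mod 39 = 33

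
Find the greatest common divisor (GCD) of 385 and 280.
35

Using the Euclidean algorithm:
385 = 1 × 280 + 105
280 = 2 × 105 + 70
105 = 1 × 70 + 35
70 = 2 × 35 + 0

GCD(385, 280) = 35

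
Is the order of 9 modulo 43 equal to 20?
No, the actual order is 21, not 20.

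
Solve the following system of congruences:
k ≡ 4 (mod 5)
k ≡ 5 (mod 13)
44

Using the Chinese Remainder Theorem:
M = product of moduli = 65
For equation 1: M_1 = 13, 13 ≡ 3 (mod 5), inverse of 13 mod 5 is 2 (check: 3 × 2 = 6 ≡ 1 (mod 5))
For equation 2: M_2 = 5, 5 ≡ 5 (mod 13), inverse of 5 mod 13 is 8 (check: 5 × 8 = 40 ≡ 1 (mod 13))
Combine: k ≡ Σ r_i×M_i×(M_i⁻¹ mod m_i) = 4×13×2 + 5×5×8 = 104 + 200 = 304
304 mod 65 = 44
k ≡ 44 (mod 65)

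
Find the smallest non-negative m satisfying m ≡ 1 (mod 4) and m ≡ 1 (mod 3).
M = 4 × 3 = 12. M₁ = 3, y₁ ≡ 3 (mod 4). M₂ = 4, y₂ ≡ 1 (mod 3). m = 1×3×3 + 1×4×1 ≡ 1 (mod 12)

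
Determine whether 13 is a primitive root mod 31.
p - 1 = 30 has prime divisors 2, 3, 5. Check 13^(30/q) mod 31 for each: 13^(30/2) = 13^15 ≡ 30, 13^(30/3) = 13^10 ≡ 5, 13^(30/5) = 13^6 ≡ 16 (mod 31). None of these is 1, so 13 has order 30 = φ(31), so it is a primitive root mod 31.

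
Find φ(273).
144

Prime factorization: 273 = 3 × 7 × 13
Using the formula φ(n) = n × Π(1 - 1/p) for each prime factor p:
φ(273) = 273 × (1 - 1/3) × (1 - 1/7) × (1 - 1/13)
φ(273) = 144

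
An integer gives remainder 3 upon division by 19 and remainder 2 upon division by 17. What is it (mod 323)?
M = 19 × 17 = 323. M₁ = 17, y₁ ≡ 9 (mod 19). M₂ = 19, y₂ ≡ 9 (mod 17). r = 3×17×9 + 2×19×9 ≡ 155 (mod 323). The smallest positive such number is 155.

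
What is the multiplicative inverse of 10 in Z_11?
10^(-1) ≡ 10 (mod 11). Verification: 10 × 10 = 100 ≡ 1 (mod 11)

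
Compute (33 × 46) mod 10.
8

(33 × 46) = 1518
1518 mod 10 = 8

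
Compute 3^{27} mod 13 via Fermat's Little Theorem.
1

By Fermat's Little Theorem, a^(p-1) ≡ 1 (mod p) for prime p and gcd(a, p) = 1
Here p = 13, so 3^12 ≡ 1 (mod 13)
We can reduce the exponent: 27 mod 12 = 3
So 3^27 ≡ 3^3 (mod 13)
Computing: 3^3 mod 13 = 1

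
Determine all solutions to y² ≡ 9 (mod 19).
The square roots of 9 mod 19 are 16 and 3. Verify: 16² = 256 ≡ 9 (mod 19)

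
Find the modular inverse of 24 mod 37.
24^(-1) ≡ 17 (mod 37). Verification: 24 × 17 = 408 ≡ 1 (mod 37)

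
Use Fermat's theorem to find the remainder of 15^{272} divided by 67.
59

By Fermat's Little Theorem, a^(p-1) ≡ 1 (mod p) for prime p and gcd(a, p) = 1
Here p = 67, so 15^66 ≡ 1 (mod 67)
We can reduce the exponent: 272 mod 66 = 8
So 15^272 ≡ 15^8 (mod 67)
Computing: 15^8 mod 67 = 59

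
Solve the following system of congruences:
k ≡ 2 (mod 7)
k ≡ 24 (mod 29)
198

Using the Chinese Remainder Theorem:
M = product of moduli = 203
For equation 1: M_1 = 29, 29 ≡ 1 (mod 7), inverse of 29 mod 7 is 1 (check: 1 × 1 = 1 ≡ 1 (mod 7))
For equation 2: M_2 = 7, 7 ≡ 7 (mod 29), inverse of 7 mod 29 is 25 (check: 7 × 25 = 175 ≡ 1 (mod 29))
Combine: k ≡ Σ r_i×M_i×(M_i⁻¹ mod m_i) = 2×29×1 + 24×7×25 = 58 + 4200 = 4258
4258 mod 203 = 198
k ≡ 198 (mod 203)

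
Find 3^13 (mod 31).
Using repeated squaring. 13 = 8 + 4 + 1 (binary 1101). Repeated squaring mod 31: 3^1 ≡ 3; 3^2 ≡ 3² = 9 ≡ 9; 3^4 ≡ 9² = 81 ≡ 19; 3^8 ≡ 19² = 361 ≡ 20. Multiply: 3^13 = 3^8 × 3^4 × 3^1 ≡ 20 × 19 × 3 (mod 31): 20 × 19 = 380 ≡ 8; 8 × 3 = 24 ≡ 24. So 3^13 ≡ 24 (mod 31).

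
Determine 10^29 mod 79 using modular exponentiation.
Using repeated squaring. 29 = 16 + 8 + 4 + 1 (binary 11101). Repeated squaring mod 79: 10^1 ≡ 10; 10^2 ≡ 10² = 100 ≡ 21; 10^4 ≡ 21² = 441 ≡ 46; 10^8 ≡ 46² = 2116 ≡ 62; 10^16 ≡ 62² = 3844 ≡ 52. Multiply: 10^29 = 10^16 × 10^8 × 10^4 × 10^1 ≡ 52 × 62 × 46 × 10 (mod 79): 52 × 62 = 3224 ≡ 64; 64 × 46 = 2944 ≡ 21; 21 × 10 = 210 ≡ 52. So 10^29 ≡ 52 (mod 79).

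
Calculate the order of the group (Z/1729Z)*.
1296

Prime factorization: 1729 = 7 × 13 × 19
Using the formula φ(n) = n × Π(1 - 1/p) for each prime factor p:
φ(1729) = 1729 × (1 - 1/7) × (1 - 1/13) × (1 - 1/19)
φ(1729) = 1296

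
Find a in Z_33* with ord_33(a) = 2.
10 has order 2 mod 33 since 10^{2} ≡ 1 (mod 33) and no smaller power works.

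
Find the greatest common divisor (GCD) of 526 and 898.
2

Using the Euclidean algorithm:
526 = 0 × 898 + 526
898 = 1 × 526 + 372
526 = 1 × 372 + 154
372 = 2 × 154 + 64
154 = 2 × 64 + 26
64 = 2 × 26 + 12
26 = 2 × 12 + 2
12 = 6 × 2 + 0

GCD(526, 898) = 2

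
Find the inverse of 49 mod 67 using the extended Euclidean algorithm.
Extended GCD: 49(26) + 67(-19) = 1. So 49^(-1) ≡ 26 ≡ 26 (mod 67). Verify: 49 × 26 = 1274 ≡ 1 (mod 67)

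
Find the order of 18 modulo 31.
Powers of 18 mod 31: 18^1≡18, 18^2≡14, 18^3≡4, 18^4≡10, 18^5≡25, 18^6≡16, 18^7≡9, 18^8≡7, 18^9≡2, 18^10≡5, 18^11≡28, 18^12≡8, 18^13≡20, 18^14≡19, 18^15≡1. Order = 15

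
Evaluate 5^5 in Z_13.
5 = 4 + 1 (binary 101). Repeated squaring mod 13: 5^1 ≡ 5; 5^2 ≡ 5² = 25 ≡ 12; 5^4 ≡ 12² = 144 ≡ 1. Multiply: 5^5 = 5^4 × 5^1 ≡ 1 × 5 (mod 13): 1 × 5 = 5 ≡ 5. So 5^5 ≡ 5 (mod 13).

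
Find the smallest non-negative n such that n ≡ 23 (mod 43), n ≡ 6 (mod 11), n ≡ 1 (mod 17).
6903

Using the Chinese Remainder Theorem:
M = product of moduli = 8041
For equation 1: M_1 = 187, 187 ≡ 15 (mod 43), inverse of 187 mod 43 is 23 (check: 15 × 23 = 345 ≡ 1 (mod 43))
For equation 2: M_2 = 731, 731 ≡ 5 (mod 11), inverse of 731 mod 11 is 9 (check: 5 × 9 = 45 ≡ 1 (mod 11))
For equation 3: M_3 = 473, 473 ≡ 14 (mod 17), inverse of 473 mod 17 is 11 (check: 14 × 11 = 154 ≡ 1 (mod 17))
Combine: n ≡ Σ r_i×M_i×(M_i⁻¹ mod m_i) = 23×187×23 + 6×731×9 + 1×473×11 = 98923 + 39474 + 5203 = 143600
143600 mod 8041 = 6903
n ≡ 6903 (mod 8041)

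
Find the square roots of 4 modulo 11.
The square roots of 4 mod 11 are 9 and 2. Verify: 9² = 81 ≡ 4 (mod 11)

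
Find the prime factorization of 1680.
2^4 × 3 × 5 × 7

Divide by primes starting from smallest:
1680 ÷ 2 = 840
840 ÷ 2 = 420
420 ÷ 2 = 210
210 ÷ 2 = 105
105 ÷ 3 = 35
35 ÷ 5 = 7
7 ÷ 7 = 1

1680 = 2^4 × 3 × 5 × 7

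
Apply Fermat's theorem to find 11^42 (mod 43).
By Fermat's Little Theorem, 11^{42} ≡ 1 (mod 43) since 43 is prime and gcd(11, 43) = 1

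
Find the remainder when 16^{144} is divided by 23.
By Fermat: 16^{22} ≡ 1 (mod 23). 144 = 6×22 + 12. So 16^{144} ≡ 16^{12} ≡ 16 (mod 23)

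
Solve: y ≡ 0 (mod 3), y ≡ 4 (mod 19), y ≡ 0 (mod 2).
M = 3 × 19 × 2 = 114. M₁ = 38, y₁ ≡ 2 (mod 3). M₂ = 6, y₂ ≡ 16 (mod 19). M₃ = 57, y₃ ≡ 1 (mod 2). y = 0×38×2 + 4×6×16 + 0×57×1 ≡ 42 (mod 114)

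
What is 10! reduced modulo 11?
By Wilson's theorem, (10)! ≡ -1 ≡ 10 (mod 11)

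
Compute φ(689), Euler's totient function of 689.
624

Prime factorization: 689 = 13 × 53
Using the formula φ(n) = n × Π(1 - 1/p) for each prime factor p:
φ(689) = 689 × (1 - 1/13) × (1 - 1/53)
φ(689) = 624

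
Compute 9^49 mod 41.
Using Fermat: 9^{40} ≡ 1 (mod 41). 49 ≡ 9 (mod 40). So 9^{49} ≡ 9^{9} ≡ 9 (mod 41)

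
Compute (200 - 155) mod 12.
9

(200 - 155) = 45
45 mod 12 = 9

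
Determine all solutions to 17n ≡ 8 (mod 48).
40

Since gcd(17, 48) = 1 divides 8, a solution exists.
Multiply both sides by the inverse of 17 mod 48:
  17^(-1) mod 48 = 17
  x ≡ 17 × 8 ≡ 136 ≡ 40 (mod 48)
Verification: 17 × 40 = 680 = 14 × 48 + 8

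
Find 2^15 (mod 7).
Using Fermat: 2^{6} ≡ 1 (mod 7). 15 ≡ 3 (mod 6). So 2^{15} ≡ 2^{3} ≡ 1 (mod 7)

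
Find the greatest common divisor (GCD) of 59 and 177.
59

Using the Euclidean algorithm:
59 = 0 × 177 + 59
177 = 3 × 59 + 0

GCD(59, 177) = 59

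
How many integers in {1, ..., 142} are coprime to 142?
70

Prime factorization: 142 = 2 × 71
Using the formula φ(n) = n × Π(1 - 1/p) for each prime factor p:
φ(142) = 142 × (1 - 1/2) × (1 - 1/71)
φ(142) = 70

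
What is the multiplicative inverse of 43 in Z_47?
43^(-1) ≡ 35 (mod 47). Verification: 43 × 35 = 1505 ≡ 1 (mod 47)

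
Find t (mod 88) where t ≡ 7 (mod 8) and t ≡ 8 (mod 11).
M = 8 × 11 = 88. M₁ = 11, y₁ ≡ 3 (mod 8). M₂ = 8, y₂ ≡ 7 (mod 11). t = 7×11×3 + 8×8×7 ≡ 63 (mod 88)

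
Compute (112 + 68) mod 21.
12

(112 + 68) = 180
180 mod 21 = 12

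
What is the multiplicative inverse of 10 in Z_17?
12

Using Extended Euclidean Algorithm:
gcd(10, 17) = 1
Bezout coefficients: 10 × -5 + 17 × 3 = 1
So 10 × -5 ≡ 1 (mod 17)
The inverse is -5 mod 17 = 12
Verification: 10 × 12 = 120 = 7 × 17 + 1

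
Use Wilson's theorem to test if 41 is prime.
(40)! mod 41 = 40. Since 40 ≡ -1 (mod 41), 41 is prime.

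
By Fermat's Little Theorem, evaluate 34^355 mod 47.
By Fermat: 34^{46} ≡ 1 (mod 47). 355 = 7×46 + 33. So 34^{355} ≡ 34^{33} ≡ 2 (mod 47)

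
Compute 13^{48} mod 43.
16

Using successive squaring:
Binary expansion of 48: 110000
Powers of 13 mod 43 (each is the square of the previous):
  13^1 ≡ 13 (mod 43)
  13^2 ≡ 13² = 169 ≡ 40 (mod 43)
  13^4 ≡ 40² = 1600 ≡ 9 (mod 43)
  13^8 ≡ 9² = 81 ≡ 38 (mod 43)
  13^16 ≡ 38² = 1444 ≡ 25 (mod 43)
  13^32 ≡ 25² = 625 ≡ 23 (mod 43)
48 = 32 + 16, so 13^48 = 13^32 × 13^16 ≡ 23 × 25 (mod 43)
Multiplying step by step:
  23 × 25 = 575 ≡ 16 (mod 43)
Result: 13^48 ≡ 16 (mod 43)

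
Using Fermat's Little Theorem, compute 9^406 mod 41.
By Fermat: 9^{40} ≡ 1 (mod 41). 406 ≡ 6 (mod 40). So 9^{406} ≡ 9^{6} ≡ 40 (mod 41)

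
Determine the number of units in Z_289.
272

Prime factorization: 289 = 17^2
Using the formula φ(n) = n × Π(1 - 1/p) for each prime factor p:
φ(289) = 289 × (1 - 1/17)
φ(289) = 272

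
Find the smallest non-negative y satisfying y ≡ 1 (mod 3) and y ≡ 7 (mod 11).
M = 3 × 11 = 33. M₁ = 11, y₁ ≡ 2 (mod 3). M₂ = 3, y₂ ≡ 4 (mod 11). y = 1×11×2 + 7×3×4 ≡ 7 (mod 33)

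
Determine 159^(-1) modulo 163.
159^(-1) ≡ 122 (mod 163). Verification: 159 × 122 = 19398 ≡ 1 (mod 163)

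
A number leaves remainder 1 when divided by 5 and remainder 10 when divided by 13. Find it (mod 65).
M = 5 × 13 = 65. M₁ = 13, y₁ ≡ 2 (mod 5). M₂ = 5, y₂ ≡ 8 (mod 13). z = 1×13×2 + 10×5×8 ≡ 36 (mod 65)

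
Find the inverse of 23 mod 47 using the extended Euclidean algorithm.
Extended GCD: 23(-2) + 47(1) = 1. So 23^(-1) ≡ 45 ≡ 45 (mod 47). Verify: 23 × 45 = 1035 ≡ 1 (mod 47)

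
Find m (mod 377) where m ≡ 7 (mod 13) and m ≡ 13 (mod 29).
M = 13 × 29 = 377. M₁ = 29, y₁ ≡ 9 (mod 13). M₂ = 13, y₂ ≡ 9 (mod 29). m = 7×29×9 + 13×13×9 ≡ 332 (mod 377)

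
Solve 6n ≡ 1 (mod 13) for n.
11

Using Extended Euclidean Algorithm:
gcd(6, 13) = 1
Bezout coefficients: 6 × -2 + 13 × 1 = 1
So 6 × -2 ≡ 1 (mod 13)
The inverse is -2 mod 13 = 11
Verification: 6 × 11 = 66 = 5 × 13 + 1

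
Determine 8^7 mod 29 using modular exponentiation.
7 = 4 + 2 + 1 (binary 111). Repeated squaring mod 29: 8^1 ≡ 8; 8^2 ≡ 8² = 64 ≡ 6; 8^4 ≡ 6² = 36 ≡ 7. Multiply: 8^7 = 8^4 × 8^2 × 8^1 ≡ 7 × 6 × 8 (mod 29): 7 × 6 = 42 ≡ 13; 13 × 8 = 104 ≡ 17. So 8^7 ≡ 17 (mod 29).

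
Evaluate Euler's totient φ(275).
200

Prime factorization: 275 = 5^2 × 11
Using the formula φ(n) = n × Π(1 - 1/p) for each prime factor p:
φ(275) = 275 × (1 - 1/5) × (1 - 1/11)
φ(275) = 200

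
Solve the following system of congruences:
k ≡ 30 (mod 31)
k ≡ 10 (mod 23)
309

Using the Chinese Remainder Theorem:
M = product of moduli = 713
For equation 1: M_1 = 23, 23 ≡ 23 (mod 31), inverse of 23 mod 31 is 27 (check: 23 × 27 = 621 ≡ 1 (mod 31))
For equation 2: M_2 = 31, 31 ≡ 8 (mod 23), inverse of 31 mod 23 is 3 (check: 8 × 3 = 24 ≡ 1 (mod 23))
Combine: k ≡ Σ r_i×M_i×(M_i⁻¹ mod m_i) = 30×23×27 + 10×31×3 = 18630 + 930 = 19560
19560 mod 713 = 309
k ≡ 309 (mod 713)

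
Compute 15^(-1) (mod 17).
15^(-1) ≡ 8 (mod 17). Verification: 15 × 8 = 120 ≡ 1 (mod 17)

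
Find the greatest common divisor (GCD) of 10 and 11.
1

Using the Euclidean algorithm:
10 = 0 × 11 + 10
11 = 1 × 10 + 1
10 = 10 × 1 + 0

GCD(10, 11) = 1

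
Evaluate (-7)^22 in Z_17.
Using Fermat: (-7)^{16} ≡ 1 (mod 17). 22 ≡ 6 (mod 16). So (-7)^{22} ≡ (-7)^{6} ≡ 9 (mod 17)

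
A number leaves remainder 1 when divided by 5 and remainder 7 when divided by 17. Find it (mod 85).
M = 5 × 17 = 85. M₁ = 17, y₁ ≡ 3 (mod 5). M₂ = 5, y₂ ≡ 7 (mod 17). r = 1×17×3 + 7×5×7 ≡ 41 (mod 85)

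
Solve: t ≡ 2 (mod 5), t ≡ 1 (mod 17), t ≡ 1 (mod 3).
M = 5 × 17 × 3 = 255. M₁ = 51, y₁ ≡ 1 (mod 5). M₂ = 15, y₂ ≡ 8 (mod 17). M₃ = 85, y₃ ≡ 1 (mod 3). t = 2×51×1 + 1×15×8 + 1×85×1 ≡ 52 (mod 255)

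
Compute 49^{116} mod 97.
81

Using successive squaring:
Binary expansion of 116: 1110100
Powers of 49 mod 97 (each is the square of the previous):
  49^1 ≡ 49 (mod 97)
  49^2 ≡ 49² = 2401 ≡ 73 (mod 97)
  49^4 ≡ 73² = 5329 ≡ 91 (mod 97)
  49^8 ≡ 91² = 8281 ≡ 36 (mod 97)
  49^16 ≡ 36² = 1296 ≡ 35 (mod 97)
  49^32 ≡ 35² = 1225 ≡ 61 (mod 97)
  49^64 ≡ 61² = 3721 ≡ 35 (mod 97)
116 = 64 + 32 + 16 + 4, so 49^116 = 49^64 × 49^32 × 49^16 × 49^4 ≡ 35 × 61 × 35 × 91 (mod 97)
Multiplying step by step:
  35 × 61 = 2135 ≡ 1 (mod 97)
  1 × 35 = 35 ≡ 35 (mod 97)
  35 × 91 = 3185 ≡ 81 (mod 97)
Result: 49^116 ≡ 81 (mod 97)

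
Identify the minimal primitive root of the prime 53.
p - 1 = 52 has prime divisors 2, 13. h is a primitive root mod 53 iff h^(52/q) ≢ 1 (mod 53) for each such q.
h = 2: 2^26 ≡ 52, 2^4 ≡ 16 (mod 53); none is 1, so 2 has order 52 and is a primitive root.
The smallest primitive root mod 53 is g = 2.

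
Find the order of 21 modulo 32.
Powers of 21 mod 32: 21^1≡21, 21^2≡25, 21^3≡13, 21^4≡17, 21^5≡5, 21^6≡9, 21^7≡29, 21^8≡1. Order = 8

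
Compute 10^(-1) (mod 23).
10^(-1) ≡ 7 (mod 23). Verification: 10 × 7 = 70 ≡ 1 (mod 23)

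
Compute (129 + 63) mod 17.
5

(129 + 63) = 192
192 mod 17 = 5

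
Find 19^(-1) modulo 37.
2

Using Extended Euclidean Algorithm:
gcd(19, 37) = 1
Bezout coefficients: 19 × 2 + 37 × -1 = 1
So 19 × 2 ≡ 1 (mod 37)
The inverse is 2 mod 37 = 2
Verification: 19 × 2 = 38 = 1 × 37 + 1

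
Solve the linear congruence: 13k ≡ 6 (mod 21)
15

Since gcd(13, 21) = 1 divides 6, a solution exists.
Multiply both sides by the inverse of 13 mod 21:
  13^(-1) mod 21 = 13
  x ≡ 13 × 6 ≡ 78 ≡ 15 (mod 21)
Verification: 13 × 15 = 195 = 9 × 21 + 6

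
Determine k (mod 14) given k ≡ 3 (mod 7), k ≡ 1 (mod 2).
3

Using the Chinese Remainder Theorem:
M = product of moduli = 14
For equation 1: M_1 = 2, 2 ≡ 2 (mod 7), inverse of 2 mod 7 is 4 (check: 2 × 4 = 8 ≡ 1 (mod 7))
For equation 2: M_2 = 7, 7 ≡ 1 (mod 2), inverse of 7 mod 2 is 1 (check: 1 × 1 = 1 ≡ 1 (mod 2))
Combine: k ≡ Σ r_i×M_i×(M_i⁻¹ mod m_i) = 3×2×4 + 1×7×1 = 24 + 7 = 31
31 mod 14 = 3
k ≡ 3 (mod 14)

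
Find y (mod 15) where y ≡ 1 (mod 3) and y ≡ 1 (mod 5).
M = 3 × 5 = 15. M₁ = 5, y₁ ≡ 2 (mod 3). M₂ = 3, y₂ ≡ 2 (mod 5). y = 1×5×2 + 1×3×2 ≡ 1 (mod 15)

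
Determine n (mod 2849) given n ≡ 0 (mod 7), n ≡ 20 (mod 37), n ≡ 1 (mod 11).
1981

Using the Chinese Remainder Theorem:
M = product of moduli = 2849
For equation 1: M_1 = 407, 407 ≡ 1 (mod 7), inverse of 407 mod 7 is 1 (check: 1 × 1 = 1 ≡ 1 (mod 7))
For equation 2: M_2 = 77, 77 ≡ 3 (mod 37), inverse of 77 mod 37 is 25 (check: 3 × 25 = 75 ≡ 1 (mod 37))
For equation 3: M_3 = 259, 259 ≡ 6 (mod 11), inverse of 259 mod 11 is 2 (check: 6 × 2 = 12 ≡ 1 (mod 11))
Combine: n ≡ Σ r_i×M_i×(M_i⁻¹ mod m_i) = 0×407×1 + 20×77×25 + 1×259×2 = 0 + 38500 + 518 = 39018
39018 mod 2849 = 1981
n ≡ 1981 (mod 2849)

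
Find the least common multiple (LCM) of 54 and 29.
1566

First find GCD(54, 29) using the Euclidean algorithm:
54 = 1 × 29 + 25
29 = 1 × 25 + 4
25 = 6 × 4 + 1
4 = 4 × 1 + 0
GCD(54, 29) = 1

LCM formula: LCM(a, b) = (a × b) / GCD(a, b)
LCM(54, 29) = (54 × 29) / 1
LCM(54, 29) = 1566 / 1
LCM(54, 29) = 1566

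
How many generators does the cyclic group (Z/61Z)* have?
16

The number of primitive roots modulo p is φ(p-1) = φ(60)
φ(60) = 16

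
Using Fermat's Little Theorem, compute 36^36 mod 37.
By Fermat's Little Theorem, 36^{36} ≡ 1 (mod 37) since 37 is prime and gcd(36, 37) = 1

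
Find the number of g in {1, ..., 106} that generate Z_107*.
Number of primitive roots mod 107 = φ(106) = 52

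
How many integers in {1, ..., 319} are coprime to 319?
280

Prime factorization: 319 = 11 × 29
Using the formula φ(n) = n × Π(1 - 1/p) for each prime factor p:
φ(319) = 319 × (1 - 1/11) × (1 - 1/29)
φ(319) = 280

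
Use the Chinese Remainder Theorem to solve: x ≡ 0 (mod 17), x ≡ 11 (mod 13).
102

Using the Chinese Remainder Theorem:
M = product of moduli = 221
For equation 1: M_1 = 13, 13 ≡ 13 (mod 17), inverse of 13 mod 17 is 4 (check: 13 × 4 = 52 ≡ 1 (mod 17))
For equation 2: M_2 = 17, 17 ≡ 4 (mod 13), inverse of 17 mod 13 is 10 (check: 4 × 10 = 40 ≡ 1 (mod 13))
Combine: x ≡ Σ r_i×M_i×(M_i⁻¹ mod m_i) = 0×13×4 + 11×17×10 = 0 + 1870 = 1870
1870 mod 221 = 102
x ≡ 102 (mod 221)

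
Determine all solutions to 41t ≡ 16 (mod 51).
29

Since gcd(41, 51) = 1 divides 16, a solution exists.
Multiply both sides by the inverse of 41 mod 51:
  41^(-1) mod 51 = 5
  x ≡ 5 × 16 ≡ 80 ≡ 29 (mod 51)
Verification: 41 × 29 = 1189 = 23 × 51 + 16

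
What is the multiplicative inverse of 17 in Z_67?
17^(-1) ≡ 4 (mod 67). Verification: 17 × 4 = 68 ≡ 1 (mod 67)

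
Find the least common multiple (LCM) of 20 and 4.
20

First find GCD(20, 4) using the Euclidean algorithm:
20 = 5 × 4 + 0
GCD(20, 4) = 4

LCM formula: LCM(a, b) = (a × b) / GCD(a, b)
LCM(20, 4) = (20 × 4) / 4
LCM(20, 4) = 80 / 4
LCM(20, 4) = 20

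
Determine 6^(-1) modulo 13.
6^(-1) ≡ 11 (mod 13). Verification: 6 × 11 = 66 ≡ 1 (mod 13)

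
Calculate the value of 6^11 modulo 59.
Using repeated squaring. 11 = 8 + 2 + 1 (binary 1011). Repeated squaring mod 59: 6^1 ≡ 6; 6^2 ≡ 6² = 36 ≡ 36; 6^4 ≡ 36² = 1296 ≡ 57; 6^8 ≡ 57² = 3249 ≡ 4. Multiply: 6^11 = 6^8 × 6^2 × 6^1 ≡ 4 × 36 × 6 (mod 59): 4 × 36 = 144 ≡ 26; 26 × 6 = 156 ≡ 38. So 6^11 ≡ 38 (mod 59).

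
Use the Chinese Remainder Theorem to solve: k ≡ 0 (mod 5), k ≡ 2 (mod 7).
30

Using the Chinese Remainder Theorem:
M = product of moduli = 35
For equation 1: M_1 = 7, 7 ≡ 2 (mod 5), inverse of 7 mod 5 is 3 (check: 2 × 3 = 6 ≡ 1 (mod 5))
For equation 2: M_2 = 5, 5 ≡ 5 (mod 7), inverse of 5 mod 7 is 3 (check: 5 × 3 = 15 ≡ 1 (mod 7))
Combine: k ≡ Σ r_i×M_i×(M_i⁻¹ mod m_i) = 0×7×3 + 2×5×3 = 0 + 30 = 30
30 mod 35 = 30
k ≡ 30 (mod 35)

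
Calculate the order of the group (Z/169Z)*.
156

Prime factorization: 169 = 13^2
Using the formula φ(n) = n × Π(1 - 1/p) for each prime factor p:
φ(169) = 169 × (1 - 1/13)
φ(169) = 156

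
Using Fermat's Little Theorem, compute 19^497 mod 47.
By Fermat: 19^{46} ≡ 1 (mod 47). 497 ≡ 37 (mod 46). So 19^{497} ≡ 19^{37} ≡ 40 (mod 47)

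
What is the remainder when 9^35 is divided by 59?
Using repeated squaring. 35 = 32 + 2 + 1 (binary 100011). Repeated squaring mod 59: 9^1 ≡ 9; 9^2 ≡ 9² = 81 ≡ 22; 9^4 ≡ 22² = 484 ≡ 12; 9^8 ≡ 12² = 144 ≡ 26; 9^16 ≡ 26² = 676 ≡ 27; 9^32 ≡ 27² = 729 ≡ 21. Multiply: 9^35 = 9^32 × 9^2 × 9^1 ≡ 21 × 22 × 9 (mod 59): 21 × 22 = 462 ≡ 49; 49 × 9 = 441 ≡ 28. So 9^35 ≡ 28 (mod 59).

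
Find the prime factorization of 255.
3 × 5 × 17

Divide by primes starting from smallest:
255 ÷ 3 = 85
85 ÷ 5 = 17
17 ÷ 17 = 1

255 = 3 × 5 × 17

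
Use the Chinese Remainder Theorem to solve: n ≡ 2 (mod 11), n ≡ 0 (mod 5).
35

Using the Chinese Remainder Theorem:
M = product of moduli = 55
For equation 1: M_1 = 5, 5 ≡ 5 (mod 11), inverse of 5 mod 11 is 9 (check: 5 × 9 = 45 ≡ 1 (mod 11))
For equation 2: M_2 = 11, 11 ≡ 1 (mod 5), inverse of 11 mod 5 is 1 (check: 1 × 1 = 1 ≡ 1 (mod 5))
Combine: n ≡ Σ r_i×M_i×(M_i⁻¹ mod m_i) = 2×5×9 + 0×11×1 = 90 + 0 = 90
90 mod 55 = 35
n ≡ 35 (mod 55)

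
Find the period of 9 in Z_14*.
Powers of 9 mod 14: 9^1≡9, 9^2≡11, 9^3≡1. Order = 3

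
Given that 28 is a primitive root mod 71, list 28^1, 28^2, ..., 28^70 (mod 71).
g^1, g^2, ..., g^{70} mod 71: {28, 3, 13, 9, 39, 27, 46, 10, 67, 30, 59, 19, 35, 57, 34, 29, 31, 16, 22, 48, 66, 2, 56, 6, 26, 18, 7, 54, 21, 20, 63, 60, 47, 38, 70, 43, 68, 58, 62, 32, 44, 25, 61, 4, 41, 12, 52, 36, 14, 37, 42, 40, 55, 49, 23, 5, 69, 15, 65, 45, 53, 64, 17, 50, 51, 8, 11, 24, 33, 1}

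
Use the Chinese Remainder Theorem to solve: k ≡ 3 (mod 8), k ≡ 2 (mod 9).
M = 8 × 9 = 72. M₁ = 9, y₁ ≡ 1 (mod 8). M₂ = 8, y₂ ≡ 8 (mod 9). k = 3×9×1 + 2×8×8 ≡ 11 (mod 72)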